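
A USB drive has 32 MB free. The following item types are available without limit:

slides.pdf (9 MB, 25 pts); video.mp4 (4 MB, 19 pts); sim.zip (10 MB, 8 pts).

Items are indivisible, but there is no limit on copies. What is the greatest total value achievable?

152 pts

Best value-per-unit is video.mp4 at 19/4, and filling with it alone uses size 8×4=32. No mix of the others beats 8×19 = 152.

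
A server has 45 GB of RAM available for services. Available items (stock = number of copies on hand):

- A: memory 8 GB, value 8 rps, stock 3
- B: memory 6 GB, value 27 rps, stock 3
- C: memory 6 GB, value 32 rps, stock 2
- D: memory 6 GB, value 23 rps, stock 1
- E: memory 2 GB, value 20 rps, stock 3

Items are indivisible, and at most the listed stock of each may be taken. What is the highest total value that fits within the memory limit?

Best selections within memory 45 and stock limits:
- 3×B + 2×C + 1×D + 3×E: memory 42, value 228
- 1×A + 3×B + 2×C + 3×E: memory 44, value 213
- 1×A + 2×B + 2×C + 1×D + 3×E: memory 44, value 209
- 3×B + 2×C + 1×D + 2×E: memory 40, value 208
Best: 228 rps.

228 rps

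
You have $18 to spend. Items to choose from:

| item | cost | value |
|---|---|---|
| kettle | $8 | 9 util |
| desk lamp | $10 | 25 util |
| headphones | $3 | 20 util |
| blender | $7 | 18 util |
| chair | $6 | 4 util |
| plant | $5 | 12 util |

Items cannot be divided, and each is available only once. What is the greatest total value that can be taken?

Check high-value combinations within $18:
- desk lamp+headphones+plant: cost 10+3+5=18, value 25+20+12=57
- headphones+blender+plant: cost 3+7+5=15, value 20+18+12=50
- kettle+headphones+blender: cost 8+3+7=18, value 9+20+18=47
Best: 57 util.

57 util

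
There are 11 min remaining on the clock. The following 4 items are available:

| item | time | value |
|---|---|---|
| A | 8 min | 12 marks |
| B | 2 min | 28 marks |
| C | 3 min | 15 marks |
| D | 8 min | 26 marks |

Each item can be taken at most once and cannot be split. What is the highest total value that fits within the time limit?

This is a 0/1 knapsack; check combinations near the capacity.
- B+D: time 2+8=10, value 28+26=54
- B+C: time 2+3=5, value 28+15=43
- C+D: time 3+8=11, value 15+26=41
- A+B: time 8+2=10, value 12+28=40
Best: 54 marks.

54 marks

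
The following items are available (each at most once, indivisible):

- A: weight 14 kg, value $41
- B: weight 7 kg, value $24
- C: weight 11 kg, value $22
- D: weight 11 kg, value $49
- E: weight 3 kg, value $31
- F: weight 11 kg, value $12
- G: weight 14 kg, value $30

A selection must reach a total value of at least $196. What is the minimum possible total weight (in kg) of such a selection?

Subsets with value ≥ 196, sorted by total weight:
- A+B+C+D+E+G: weight 60, value 197
- A+B+C+D+E+F+G: weight 71, value 209
Minimum weight: 60 kg.

60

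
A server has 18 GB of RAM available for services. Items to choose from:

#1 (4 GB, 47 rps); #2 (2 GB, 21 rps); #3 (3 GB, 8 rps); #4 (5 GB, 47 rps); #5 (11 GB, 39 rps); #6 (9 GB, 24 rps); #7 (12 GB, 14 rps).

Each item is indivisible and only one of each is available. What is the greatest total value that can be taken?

123 rps

Check high-value combinations within 18 GB:
- #1+#2+#3+#4: memory 4+2+3+5=14, value 47+21+8+47=123
- #1+#4+#6: memory 4+5+9=18, value 47+47+24=118
- #1+#2+#4: memory 4+2+5=11, value 47+21+47=115
- #1+#2+#5: memory 4+2+11=17, value 47+21+39=107
- #2+#4+#5: memory 2+5+11=18, value 21+47+39=107
Best: 123 rps.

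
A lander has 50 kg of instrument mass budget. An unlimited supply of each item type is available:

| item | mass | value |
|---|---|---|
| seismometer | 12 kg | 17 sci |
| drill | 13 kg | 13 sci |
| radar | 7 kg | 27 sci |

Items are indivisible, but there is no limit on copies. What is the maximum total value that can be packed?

189 sci

Best value-per-unit is radar at 27/7, and filling with it alone uses mass 7×7=49. No mix of the others beats 7×27 = 189.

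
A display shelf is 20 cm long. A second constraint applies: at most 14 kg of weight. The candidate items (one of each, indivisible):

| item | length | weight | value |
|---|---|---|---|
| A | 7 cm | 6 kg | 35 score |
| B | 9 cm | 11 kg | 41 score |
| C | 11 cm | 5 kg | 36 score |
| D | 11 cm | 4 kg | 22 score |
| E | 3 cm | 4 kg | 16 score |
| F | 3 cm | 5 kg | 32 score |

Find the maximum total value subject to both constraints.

84 score

Feasible sets respecting both limits:
- C+E+F: length 17, weight 14, value 84
- A+C: length 18, weight 11, value 71
- D+E+F: length 17, weight 13, value 70
Best: 84 score.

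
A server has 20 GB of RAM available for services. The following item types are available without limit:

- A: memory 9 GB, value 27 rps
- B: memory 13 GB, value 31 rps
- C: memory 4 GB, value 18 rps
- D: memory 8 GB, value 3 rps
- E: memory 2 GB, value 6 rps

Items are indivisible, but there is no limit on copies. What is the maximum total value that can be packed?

Best value-per-unit is C at 18/4, and filling with it alone uses memory 5×4=20. No mix of the others beats 5×18 = 90.

90 rps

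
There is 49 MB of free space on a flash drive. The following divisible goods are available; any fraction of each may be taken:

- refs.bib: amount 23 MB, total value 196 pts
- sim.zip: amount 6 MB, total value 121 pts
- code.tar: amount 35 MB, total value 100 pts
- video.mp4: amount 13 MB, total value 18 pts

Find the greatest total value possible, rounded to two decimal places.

Take in order of value per unit:
- sim.zip (121/6 per unit): all 6 → value 121, running total 121.00
- refs.bib (196/23 per unit): all 23 → value 196, running total 317.00
- code.tar (100/35 per unit): 20 of 35 → value 20×100/35 = 57.1429, running total 374.14
Total 374.14.

374.14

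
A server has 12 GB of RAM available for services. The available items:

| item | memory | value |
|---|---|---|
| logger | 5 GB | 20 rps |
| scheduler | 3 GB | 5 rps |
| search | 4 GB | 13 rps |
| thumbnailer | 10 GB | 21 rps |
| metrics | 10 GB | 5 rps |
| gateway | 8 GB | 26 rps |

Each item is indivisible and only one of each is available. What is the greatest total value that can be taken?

39 rps

Check high-value combinations within 12 GB:
- search+gateway: memory 4+8=12, value 13+26=39
- logger+scheduler+search: memory 5+3+4=12, value 20+5+13=38
- logger+search: memory 5+4=9, value 20+13=33
- scheduler+gateway: memory 3+8=11, value 5+26=31
Best: 39 rps.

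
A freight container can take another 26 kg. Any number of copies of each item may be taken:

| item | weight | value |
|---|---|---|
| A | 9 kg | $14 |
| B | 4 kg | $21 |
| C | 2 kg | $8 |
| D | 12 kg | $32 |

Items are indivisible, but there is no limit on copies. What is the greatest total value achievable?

$134

Best value-per-unit is B at 21/4; filling with it alone gives 6×21 = 126.
Optimal mix: 6×B + 1×C → weight 26, value 134.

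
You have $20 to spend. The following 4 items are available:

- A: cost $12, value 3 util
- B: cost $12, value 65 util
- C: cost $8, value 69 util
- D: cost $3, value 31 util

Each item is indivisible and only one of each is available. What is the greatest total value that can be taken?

This is a 0/1 knapsack; check combinations near the capacity.
- B+C: cost 12+8=20, value 65+69=134
- C+D: cost 8+3=11, value 69+31=100
- B+D: cost 12+3=15, value 65+31=96
Best: 134 util.

134 util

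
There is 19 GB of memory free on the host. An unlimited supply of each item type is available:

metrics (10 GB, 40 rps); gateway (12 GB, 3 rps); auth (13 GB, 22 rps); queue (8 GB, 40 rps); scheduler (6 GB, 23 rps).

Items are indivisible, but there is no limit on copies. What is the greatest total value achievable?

80 rps

Best value-per-unit is queue at 40/8; filling with it alone gives 2×40 = 80.
Optimal mix: 1×metrics + 1×queue → memory 18, value 80.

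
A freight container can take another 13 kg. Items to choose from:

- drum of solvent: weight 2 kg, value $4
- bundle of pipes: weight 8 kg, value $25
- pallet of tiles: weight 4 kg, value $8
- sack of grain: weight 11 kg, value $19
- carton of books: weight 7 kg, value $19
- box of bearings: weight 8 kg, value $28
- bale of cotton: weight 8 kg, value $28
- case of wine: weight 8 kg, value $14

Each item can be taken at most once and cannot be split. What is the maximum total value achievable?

This is a 0/1 knapsack; check combinations near the capacity.
- pallet of tiles+box of bearings: weight 4+8=12, value 8+28=36
- pallet of tiles+bale of cotton: weight 4+8=12, value 8+28=36
- bundle of pipes+pallet of tiles: weight 8+4=12, value 25+8=33
- drum of solvent+box of bearings: weight 2+8=10, value 4+28=32
Best: $36.

$36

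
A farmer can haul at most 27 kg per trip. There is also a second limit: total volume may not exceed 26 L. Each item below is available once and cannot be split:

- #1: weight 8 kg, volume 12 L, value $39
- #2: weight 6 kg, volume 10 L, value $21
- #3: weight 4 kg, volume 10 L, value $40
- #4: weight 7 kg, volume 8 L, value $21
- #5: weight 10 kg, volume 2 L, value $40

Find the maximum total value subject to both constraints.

$119

Feasible sets respecting both limits:
- #1+#3+#5: weight 22, volume 24, value 119
- #2+#3+#5: weight 20, volume 22, value 101
- #3+#4+#5: weight 21, volume 20, value 101
- #1+#2+#5: weight 24, volume 24, value 100
Best: $119.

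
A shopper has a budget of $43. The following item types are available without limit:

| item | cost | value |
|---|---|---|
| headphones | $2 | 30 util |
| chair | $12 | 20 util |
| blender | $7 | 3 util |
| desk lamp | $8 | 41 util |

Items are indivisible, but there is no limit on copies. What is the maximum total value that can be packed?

630 util

Best value-per-unit is headphones at 30/2, and filling with it alone uses cost 21×2=42. No mix of the others beats 21×30 = 630.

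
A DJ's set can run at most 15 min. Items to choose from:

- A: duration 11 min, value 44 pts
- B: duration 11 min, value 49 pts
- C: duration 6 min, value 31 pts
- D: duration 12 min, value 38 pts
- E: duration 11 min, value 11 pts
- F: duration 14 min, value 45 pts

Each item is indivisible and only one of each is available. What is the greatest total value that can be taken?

49 pts

Check high-value combinations within 15 min:
- B: duration 11, value 49
- F: duration 14, value 45
- A: duration 11, value 44
- D: duration 12, value 38
Best: 49 pts.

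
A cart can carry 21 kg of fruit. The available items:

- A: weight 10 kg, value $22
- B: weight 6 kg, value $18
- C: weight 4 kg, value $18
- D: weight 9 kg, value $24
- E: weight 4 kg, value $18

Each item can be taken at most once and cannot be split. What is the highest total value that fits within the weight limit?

Check high-value combinations within 21 kg:
- C+D+E: weight 4+9+4=17, value 18+24+18=60
- B+C+D: weight 6+4+9=19, value 18+18+24=60
- B+D+E: weight 6+9+4=19, value 18+24+18=60
- A+C+E: weight 10+4+4=18, value 22+18+18=58
- A+B+C: weight 10+6+4=20, value 22+18+18=58
Best: $60.

$60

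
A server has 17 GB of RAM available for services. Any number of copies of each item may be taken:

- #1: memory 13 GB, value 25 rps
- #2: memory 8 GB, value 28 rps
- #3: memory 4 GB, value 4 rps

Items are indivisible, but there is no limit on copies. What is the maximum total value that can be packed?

56 rps

Best value-per-unit is #2 at 28/8, and filling with it alone uses memory 2×8=16. No mix of the others beats 2×28 = 56.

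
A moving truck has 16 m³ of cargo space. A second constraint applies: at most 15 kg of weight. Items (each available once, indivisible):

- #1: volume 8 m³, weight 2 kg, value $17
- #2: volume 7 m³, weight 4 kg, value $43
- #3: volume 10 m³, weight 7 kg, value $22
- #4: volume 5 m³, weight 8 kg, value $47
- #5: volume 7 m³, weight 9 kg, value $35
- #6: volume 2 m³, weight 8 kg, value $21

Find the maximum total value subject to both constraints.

$90

Feasible sets respecting both limits:
- #2+#4: volume 12, weight 12, value 90
- #2+#5: volume 14, weight 13, value 78
- #3+#4: volume 15, weight 15, value 69
- #1+#4: volume 13, weight 10, value 64
Best: $90.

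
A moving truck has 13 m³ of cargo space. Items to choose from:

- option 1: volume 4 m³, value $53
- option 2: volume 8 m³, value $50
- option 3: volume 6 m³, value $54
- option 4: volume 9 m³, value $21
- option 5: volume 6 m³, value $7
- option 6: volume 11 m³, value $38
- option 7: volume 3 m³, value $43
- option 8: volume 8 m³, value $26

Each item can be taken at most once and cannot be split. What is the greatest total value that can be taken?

Check high-value combinations within 13 m³:
- option 1+option 3+option 7: volume 4+6+3=13, value 53+54+43=150
- option 1+option 3: volume 4+6=10, value 53+54=107
- option 1+option 2: volume 4+8=12, value 53+50=103
- option 1+option 5+option 7: volume 4+6+3=13, value 53+7+43=103
- option 3+option 7: volume 6+3=9, value 54+43=97
Best: $150.

$150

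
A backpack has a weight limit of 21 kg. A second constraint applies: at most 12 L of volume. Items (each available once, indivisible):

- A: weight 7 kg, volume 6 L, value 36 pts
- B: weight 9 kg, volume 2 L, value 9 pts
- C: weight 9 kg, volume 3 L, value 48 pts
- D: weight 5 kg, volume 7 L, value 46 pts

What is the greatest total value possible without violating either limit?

Feasible sets respecting both limits:
- C+D: weight 14, volume 10, value 94
- A+C: weight 16, volume 9, value 84
- B+C: weight 18, volume 5, value 57
- B+D: weight 14, volume 9, value 55
Best: 94 pts.

94 pts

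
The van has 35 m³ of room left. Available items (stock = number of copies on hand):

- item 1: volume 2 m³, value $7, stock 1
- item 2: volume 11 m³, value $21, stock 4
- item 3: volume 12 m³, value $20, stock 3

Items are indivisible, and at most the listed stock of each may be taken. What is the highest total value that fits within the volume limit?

$70

Best selections within volume 35 and stock limits:
- 1×item 1 + 3×item 2: volume 35, value 70
- 3×item 2: volume 33, value 63
Best: $70.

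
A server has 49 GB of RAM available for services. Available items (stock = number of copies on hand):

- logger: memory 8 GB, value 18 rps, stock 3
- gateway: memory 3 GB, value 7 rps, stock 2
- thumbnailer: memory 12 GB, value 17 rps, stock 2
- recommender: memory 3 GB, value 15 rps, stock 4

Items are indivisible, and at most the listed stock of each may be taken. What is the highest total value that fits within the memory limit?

131 rps

Top feasible selections:
- 3×logger + 1×thumbnailer + 4×recommender: memory 48, value 131
- 3×logger + 2×gateway + 4×recommender: memory 42, value 128
- 2×logger + 2×gateway + 1×thumbnailer + 4×recommender: memory 46, value 127
Best: 131 rps.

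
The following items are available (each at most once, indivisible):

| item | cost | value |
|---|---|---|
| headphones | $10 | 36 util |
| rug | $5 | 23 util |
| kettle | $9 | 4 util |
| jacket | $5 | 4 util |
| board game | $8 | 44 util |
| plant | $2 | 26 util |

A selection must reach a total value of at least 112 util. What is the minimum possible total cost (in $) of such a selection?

Subsets with value ≥ 112, sorted by total cost:
- headphones+rug+board game+plant: cost 25, value 129
- headphones+rug+jacket+board game+plant: cost 30, value 133
- headphones+rug+kettle+board game+plant: cost 34, value 133
- headphones+kettle+jacket+board game+plant: cost 34, value 114
Minimum cost: 25 $.

25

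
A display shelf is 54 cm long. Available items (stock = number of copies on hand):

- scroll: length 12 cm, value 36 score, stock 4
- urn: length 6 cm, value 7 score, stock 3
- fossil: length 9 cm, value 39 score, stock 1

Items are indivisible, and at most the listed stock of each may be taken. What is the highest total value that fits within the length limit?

154 score

Best selections within length 54 and stock limits:
- 3×scroll + 1×urn + 1×fossil: length 51, value 154
- 4×scroll + 1×urn: length 54, value 151
- 3×scroll + 1×fossil: length 45, value 147
- 4×scroll: length 48, value 144
Best: 154 score.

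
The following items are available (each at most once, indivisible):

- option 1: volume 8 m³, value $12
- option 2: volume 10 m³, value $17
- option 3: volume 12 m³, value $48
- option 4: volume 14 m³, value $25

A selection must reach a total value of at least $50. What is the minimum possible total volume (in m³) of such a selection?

20

Subsets with value ≥ 50, sorted by total volume:
- option 1+option 3: volume 20, value 60
- option 2+option 3: volume 22, value 65
Minimum volume: 20 m³.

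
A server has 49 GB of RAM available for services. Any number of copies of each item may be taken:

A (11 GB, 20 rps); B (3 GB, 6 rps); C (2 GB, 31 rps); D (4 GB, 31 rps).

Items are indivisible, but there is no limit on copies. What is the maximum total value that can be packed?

Best value-per-unit is C at 31/2, and filling with it alone uses memory 24×2=48. No mix of the others beats 24×31 = 744.

744 rps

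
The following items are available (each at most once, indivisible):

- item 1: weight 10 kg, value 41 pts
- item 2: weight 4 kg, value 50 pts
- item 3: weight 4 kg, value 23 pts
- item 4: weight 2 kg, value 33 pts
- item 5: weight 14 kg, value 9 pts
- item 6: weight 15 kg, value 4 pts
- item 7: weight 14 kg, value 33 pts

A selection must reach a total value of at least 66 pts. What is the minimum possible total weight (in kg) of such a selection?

6

Subsets with value ≥ 66, sorted by total weight:
- item 2+item 4: weight 6, value 83
- item 2+item 3: weight 8, value 73
- item 2+item 3+item 4: weight 10, value 106
Minimum weight: 6 kg.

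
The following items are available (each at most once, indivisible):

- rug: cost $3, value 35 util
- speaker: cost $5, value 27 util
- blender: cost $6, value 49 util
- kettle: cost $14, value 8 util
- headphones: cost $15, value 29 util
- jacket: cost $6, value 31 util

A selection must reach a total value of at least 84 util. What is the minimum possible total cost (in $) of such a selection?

Subsets with value ≥ 84, sorted by total cost:
- rug+blender: cost 9, value 84
- rug+speaker+blender: cost 14, value 111
Minimum cost: 9 $.

9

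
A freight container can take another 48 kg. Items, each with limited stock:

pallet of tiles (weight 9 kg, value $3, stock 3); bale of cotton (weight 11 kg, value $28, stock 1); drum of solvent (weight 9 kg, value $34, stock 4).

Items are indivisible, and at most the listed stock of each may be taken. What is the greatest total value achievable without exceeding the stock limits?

$164

Best selections within weight 48 and stock limits:
- 1×bale of cotton + 4×drum of solvent: weight 47, value 164
- 1×pallet of tiles + 4×drum of solvent: weight 45, value 139
Best: $164.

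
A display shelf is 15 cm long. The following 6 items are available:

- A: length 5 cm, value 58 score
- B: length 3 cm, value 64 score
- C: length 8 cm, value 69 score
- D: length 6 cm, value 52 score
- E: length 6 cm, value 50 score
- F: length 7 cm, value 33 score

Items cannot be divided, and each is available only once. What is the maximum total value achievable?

174 score

Check high-value combinations within 15 cm:
- A+B+D: length 5+3+6=14, value 58+64+52=174
- A+B+E: length 5+3+6=14, value 58+64+50=172
- B+D+E: length 3+6+6=15, value 64+52+50=166
- A+B+F: length 5+3+7=15, value 58+64+33=155
- B+C: length 3+8=11, value 64+69=133
Best: 174 score.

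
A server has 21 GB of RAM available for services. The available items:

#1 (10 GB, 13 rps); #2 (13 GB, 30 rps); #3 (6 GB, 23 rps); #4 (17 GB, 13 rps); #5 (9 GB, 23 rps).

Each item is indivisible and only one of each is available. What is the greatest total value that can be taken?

53 rps

Check high-value combinations within 21 GB:
- #2+#3: memory 13+6=19, value 30+23=53
- #3+#5: memory 6+9=15, value 23+23=46
- #1+#3: memory 10+6=16, value 13+23=36
Best: 53 rps.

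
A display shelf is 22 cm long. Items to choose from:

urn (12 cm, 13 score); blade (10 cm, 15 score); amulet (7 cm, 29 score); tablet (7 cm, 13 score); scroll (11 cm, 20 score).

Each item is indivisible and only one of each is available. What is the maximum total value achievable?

Check high-value combinations within 22 cm:
- amulet+scroll: length 7+11=18, value 29+20=49
- blade+amulet: length 10+7=17, value 15+29=44
- amulet+tablet: length 7+7=14, value 29+13=42
- urn+amulet: length 12+7=19, value 13+29=42
Best: 49 score.

49 score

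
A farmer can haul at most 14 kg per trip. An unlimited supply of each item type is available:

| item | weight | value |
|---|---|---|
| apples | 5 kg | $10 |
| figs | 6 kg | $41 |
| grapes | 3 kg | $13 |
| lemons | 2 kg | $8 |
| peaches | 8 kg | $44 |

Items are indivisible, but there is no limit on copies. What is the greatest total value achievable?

Best value-per-unit is figs at 41/6; filling with it alone gives 2×41 = 82.
Optimal mix: 2×figs + 1×lemons → weight 14, value 90.

$90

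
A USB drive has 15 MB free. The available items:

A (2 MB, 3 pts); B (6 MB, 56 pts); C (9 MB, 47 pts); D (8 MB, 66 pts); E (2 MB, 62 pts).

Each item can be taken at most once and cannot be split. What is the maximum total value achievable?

Check high-value combinations within 15 MB:
- A+D+E: size 2+8+2=12, value 3+66+62=131
- D+E: size 8+2=10, value 66+62=128
- B+D: size 6+8=14, value 56+66=122
Best: 131 pts.

131 pts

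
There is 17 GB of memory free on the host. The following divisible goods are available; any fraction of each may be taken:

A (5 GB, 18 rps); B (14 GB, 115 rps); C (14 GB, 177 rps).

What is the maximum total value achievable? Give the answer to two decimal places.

Take in order of value per unit:
- C (177/14 per unit): all 14 → value 177, running total 177.00
- B (115/14 per unit): 3 of 14 → value 3×115/14 = 24.6429, running total 201.64
Total 201.64.

201.64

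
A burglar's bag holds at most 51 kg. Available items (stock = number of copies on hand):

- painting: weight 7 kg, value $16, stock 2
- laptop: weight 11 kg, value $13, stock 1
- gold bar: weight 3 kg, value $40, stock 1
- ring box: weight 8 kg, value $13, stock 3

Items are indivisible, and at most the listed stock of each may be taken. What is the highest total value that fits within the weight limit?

Best selections within weight 51 and stock limits:
- 2×painting + 1×gold bar + 3×ring box: weight 41, value 111
- 2×painting + 1×laptop + 1×gold bar + 2×ring box: weight 44, value 111
Best: $111.

$111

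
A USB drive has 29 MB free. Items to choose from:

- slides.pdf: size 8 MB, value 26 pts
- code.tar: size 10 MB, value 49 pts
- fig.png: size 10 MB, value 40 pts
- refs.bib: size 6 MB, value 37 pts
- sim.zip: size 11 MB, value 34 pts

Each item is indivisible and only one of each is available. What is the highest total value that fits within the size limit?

126 pts

Check high-value combinations within 29 MB:
- code.tar+fig.png+refs.bib: size 10+10+6=26, value 49+40+37=126
- code.tar+refs.bib+sim.zip: size 10+6+11=27, value 49+37+34=120
- slides.pdf+code.tar+fig.png: size 8+10+10=28, value 26+49+40=115
- slides.pdf+code.tar+refs.bib: size 8+10+6=24, value 26+49+37=112
Best: 126 pts.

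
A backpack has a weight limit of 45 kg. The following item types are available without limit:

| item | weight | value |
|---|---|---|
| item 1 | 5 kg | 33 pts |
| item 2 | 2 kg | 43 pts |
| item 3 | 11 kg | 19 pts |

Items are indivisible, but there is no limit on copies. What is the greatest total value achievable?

Best value-per-unit is item 2 at 43/2, and filling with it alone uses weight 22×2=44. No mix of the others beats 22×43 = 946.

946 pts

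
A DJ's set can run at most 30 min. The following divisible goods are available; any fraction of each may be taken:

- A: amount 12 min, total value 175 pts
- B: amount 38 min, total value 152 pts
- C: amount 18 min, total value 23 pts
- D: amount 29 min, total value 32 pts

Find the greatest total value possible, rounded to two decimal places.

247.00

Take in order of value per unit:
- A (175/12 per unit): all 12 → value 175, running total 175.00
- B (152/38 per unit): 18 of 38 → value 18×152/38 = 72.0000, running total 247.00
Total 247.00.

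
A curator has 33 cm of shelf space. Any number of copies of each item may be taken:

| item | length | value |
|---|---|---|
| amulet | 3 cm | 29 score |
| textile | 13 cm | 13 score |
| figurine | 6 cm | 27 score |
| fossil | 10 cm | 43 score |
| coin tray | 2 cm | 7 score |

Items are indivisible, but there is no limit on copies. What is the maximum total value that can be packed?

319 score

Best value-per-unit is amulet at 29/3, and filling with it alone uses length 11×3=33. No mix of the others beats 11×29 = 319.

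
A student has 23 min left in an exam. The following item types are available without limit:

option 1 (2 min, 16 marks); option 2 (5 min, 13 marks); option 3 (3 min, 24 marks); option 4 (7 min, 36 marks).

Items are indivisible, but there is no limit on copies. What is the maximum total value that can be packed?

Best value-per-unit is option 1 at 16/2; filling with it alone gives 11×16 = 176.
Optimal mix: 10×option 1 + 1×option 3 → time 23, value 184.

184 marks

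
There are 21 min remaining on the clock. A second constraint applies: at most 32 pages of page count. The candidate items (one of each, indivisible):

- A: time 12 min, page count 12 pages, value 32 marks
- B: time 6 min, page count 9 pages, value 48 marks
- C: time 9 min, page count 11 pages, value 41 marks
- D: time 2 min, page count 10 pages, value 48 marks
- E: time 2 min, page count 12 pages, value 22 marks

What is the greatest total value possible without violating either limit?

Feasible sets respecting both limits:
- B+C+D: time 17, page count 30, value 137
- A+B+D: time 20, page count 31, value 128
- B+D+E: time 10, page count 31, value 118
Best: 137 marks.

137 marks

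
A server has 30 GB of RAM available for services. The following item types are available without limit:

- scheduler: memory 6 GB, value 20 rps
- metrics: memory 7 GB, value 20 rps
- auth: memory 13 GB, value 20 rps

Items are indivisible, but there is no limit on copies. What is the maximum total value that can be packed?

100 rps

Best value-per-unit is scheduler at 20/6, and filling with it alone uses memory 5×6=30. No mix of the others beats 5×20 = 100.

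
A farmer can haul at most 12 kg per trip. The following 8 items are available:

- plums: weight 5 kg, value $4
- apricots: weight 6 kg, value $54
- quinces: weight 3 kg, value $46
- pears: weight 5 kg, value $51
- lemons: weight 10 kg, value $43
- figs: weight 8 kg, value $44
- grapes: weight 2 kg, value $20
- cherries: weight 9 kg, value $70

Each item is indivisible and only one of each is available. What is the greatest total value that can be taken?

$120

Check high-value combinations within 12 kg:
- apricots+quinces+grapes: weight 6+3+2=11, value 54+46+20=120
- quinces+pears+grapes: weight 3+5+2=10, value 46+51+20=117
- quinces+cherries: weight 3+9=12, value 46+70=116
- apricots+pears: weight 6+5=11, value 54+51=105
- apricots+quinces: weight 6+3=9, value 54+46=100
Best: $120.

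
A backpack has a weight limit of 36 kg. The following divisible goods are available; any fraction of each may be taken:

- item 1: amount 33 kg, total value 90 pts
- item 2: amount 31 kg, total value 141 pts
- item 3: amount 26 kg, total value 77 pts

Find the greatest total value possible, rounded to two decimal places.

155.81

Take in order of value per unit:
- item 2 (141/31 per unit): all 31 → value 141, running total 141.00
- item 3 (77/26 per unit): 5 of 26 → value 5×77/26 = 14.8077, running total 155.81
Total 155.81.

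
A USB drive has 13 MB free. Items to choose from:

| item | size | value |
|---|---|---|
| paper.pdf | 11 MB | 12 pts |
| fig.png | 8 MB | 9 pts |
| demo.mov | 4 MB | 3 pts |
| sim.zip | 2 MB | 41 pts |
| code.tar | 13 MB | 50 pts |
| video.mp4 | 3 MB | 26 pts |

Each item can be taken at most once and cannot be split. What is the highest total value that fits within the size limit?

76 pts

Check high-value combinations within 13 MB:
- fig.png+sim.zip+video.mp4: size 8+2+3=13, value 9+41+26=76
- demo.mov+sim.zip+video.mp4: size 4+2+3=9, value 3+41+26=70
- sim.zip+video.mp4: size 2+3=5, value 41+26=67
- paper.pdf+sim.zip: size 11+2=13, value 12+41=53
- fig.png+sim.zip: size 8+2=10, value 9+41=50
Best: 76 pts.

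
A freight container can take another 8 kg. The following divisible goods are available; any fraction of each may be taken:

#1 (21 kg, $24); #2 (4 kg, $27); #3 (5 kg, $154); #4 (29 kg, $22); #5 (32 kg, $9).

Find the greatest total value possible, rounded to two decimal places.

Take in order of value per unit:
- #3 (154/5 per unit): all 5 → value 154, running total 154.00
- #2 (27/4 per unit): 3 of 4 → value 3×27/4 = 20.2500, running total 174.25
Total 174.25.

174.25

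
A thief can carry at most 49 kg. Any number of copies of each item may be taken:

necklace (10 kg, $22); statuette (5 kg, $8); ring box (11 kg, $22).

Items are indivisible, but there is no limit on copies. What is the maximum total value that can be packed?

Best value-per-unit is necklace at 22/10; filling with it alone gives 4×22 = 88.
Optimal mix: 4×necklace + 1×statuette → weight 45, value 96.

$96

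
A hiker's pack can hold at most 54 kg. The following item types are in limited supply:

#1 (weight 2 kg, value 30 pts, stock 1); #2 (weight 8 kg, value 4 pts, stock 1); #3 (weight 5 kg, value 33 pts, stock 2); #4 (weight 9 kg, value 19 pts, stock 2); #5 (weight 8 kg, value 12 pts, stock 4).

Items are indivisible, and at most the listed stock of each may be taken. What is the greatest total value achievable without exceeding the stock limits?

170 pts

Top feasible selections:
- 1×#1 + 2×#3 + 2×#4 + 3×#5: weight 54, value 170
- 1×#1 + 2×#3 + 1×#4 + 4×#5: weight 53, value 163
Best: 170 pts.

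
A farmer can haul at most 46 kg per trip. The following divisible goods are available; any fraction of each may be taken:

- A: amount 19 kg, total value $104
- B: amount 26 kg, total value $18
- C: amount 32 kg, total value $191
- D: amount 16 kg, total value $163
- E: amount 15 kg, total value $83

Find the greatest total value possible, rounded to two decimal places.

342.06

Take in order of value per unit:
- D (163/16 per unit): all 16 → value 163, running total 163.00
- C (191/32 per unit): 30 of 32 → value 30×191/32 = 179.0625, running total 342.06
Total 342.06.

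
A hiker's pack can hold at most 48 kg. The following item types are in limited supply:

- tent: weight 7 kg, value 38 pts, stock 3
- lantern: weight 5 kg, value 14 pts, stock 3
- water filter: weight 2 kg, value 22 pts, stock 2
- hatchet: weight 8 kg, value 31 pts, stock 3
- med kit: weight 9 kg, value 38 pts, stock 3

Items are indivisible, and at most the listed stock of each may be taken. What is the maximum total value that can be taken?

248 pts

Best selections within weight 48 and stock limits:
- 3×tent + 1×lantern + 2×water filter + 2×med kit: weight 48, value 248
- 3×tent + 1×lantern + 2×water filter + 1×hatchet + 1×med kit: weight 47, value 241
- 3×tent + 1×water filter + 2×hatchet + 1×med kit: weight 48, value 236
Best: 248 pts.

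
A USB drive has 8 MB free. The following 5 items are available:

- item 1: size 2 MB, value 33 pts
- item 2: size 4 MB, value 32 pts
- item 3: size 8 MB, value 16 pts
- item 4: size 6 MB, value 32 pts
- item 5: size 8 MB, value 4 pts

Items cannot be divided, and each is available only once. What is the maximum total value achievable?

65 pts

Check high-value combinations within 8 MB:
- item 1+item 2: size 2+4=6, value 33+32=65
- item 1+item 4: size 2+6=8, value 33+32=65
- item 1: size 2, value 33
- item 2: size 4, value 32
Best: 65 pts.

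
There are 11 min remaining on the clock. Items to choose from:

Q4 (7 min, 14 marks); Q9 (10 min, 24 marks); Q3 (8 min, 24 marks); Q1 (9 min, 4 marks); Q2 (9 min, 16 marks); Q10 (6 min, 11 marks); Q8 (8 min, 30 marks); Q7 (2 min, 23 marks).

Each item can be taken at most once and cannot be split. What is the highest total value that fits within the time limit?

53 marks

Check high-value combinations within 11 min:
- Q8+Q7: time 8+2=10, value 30+23=53
- Q3+Q7: time 8+2=10, value 24+23=47
- Q2+Q7: time 9+2=11, value 16+23=39
- Q4+Q7: time 7+2=9, value 14+23=37
- Q10+Q7: time 6+2=8, value 11+23=34
Best: 53 marks.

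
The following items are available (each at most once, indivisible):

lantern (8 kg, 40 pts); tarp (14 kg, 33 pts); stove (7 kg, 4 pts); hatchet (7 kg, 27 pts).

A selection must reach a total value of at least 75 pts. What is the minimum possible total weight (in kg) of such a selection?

29

Subsets with value ≥ 75, sorted by total weight:
- lantern+tarp+hatchet: weight 29, value 100
- lantern+tarp+stove: weight 29, value 77
Minimum weight: 29 kg.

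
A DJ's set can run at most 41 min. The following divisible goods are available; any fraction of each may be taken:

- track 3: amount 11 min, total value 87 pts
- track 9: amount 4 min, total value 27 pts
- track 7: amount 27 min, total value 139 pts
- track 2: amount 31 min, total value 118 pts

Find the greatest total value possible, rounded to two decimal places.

Take in order of value per unit:
- track 3 (87/11 per unit): all 11 → value 87, running total 87.00
- track 9 (27/4 per unit): all 4 → value 27, running total 114.00
- track 7 (139/27 per unit): 26 of 27 → value 26×139/27 = 133.8519, running total 247.85
Total 247.85.

247.85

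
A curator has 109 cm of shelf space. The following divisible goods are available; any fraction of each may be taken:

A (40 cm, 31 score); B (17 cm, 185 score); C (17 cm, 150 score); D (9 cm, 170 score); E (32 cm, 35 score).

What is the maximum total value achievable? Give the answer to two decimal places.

Take in order of value per unit:
- D (170/9 per unit): all 9 → value 170, running total 170.00
- B (185/17 per unit): all 17 → value 185, running total 355.00
- C (150/17 per unit): all 17 → value 150, running total 505.00
- E (35/32 per unit): all 32 → value 35, running total 540.00
- A (31/40 per unit): 34 of 40 → value 34×31/40 = 26.3500, running total 566.35
Total 566.35.

566.35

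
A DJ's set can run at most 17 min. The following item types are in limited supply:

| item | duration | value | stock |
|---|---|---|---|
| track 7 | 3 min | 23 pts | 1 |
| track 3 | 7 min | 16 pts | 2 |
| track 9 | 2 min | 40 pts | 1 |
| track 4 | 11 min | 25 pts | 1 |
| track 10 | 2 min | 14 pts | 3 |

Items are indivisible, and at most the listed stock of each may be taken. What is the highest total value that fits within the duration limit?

Best selections within duration 17 and stock limits:
- 1×track 7 + 1×track 3 + 1×track 9 + 2×track 10: duration 16, value 107
- 1×track 7 + 1×track 9 + 3×track 10: duration 11, value 105
- 1×track 3 + 1×track 9 + 3×track 10: duration 15, value 98
Best: 107 pts.

107 pts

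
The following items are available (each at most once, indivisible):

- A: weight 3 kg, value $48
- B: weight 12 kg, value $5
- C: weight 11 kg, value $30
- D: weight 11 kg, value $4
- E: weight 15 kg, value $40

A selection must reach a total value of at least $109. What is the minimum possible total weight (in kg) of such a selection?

29

Subsets with value ≥ 109, sorted by total weight:
- A+C+E: weight 29, value 118
- A+C+D+E: weight 40, value 122
- A+B+C+E: weight 41, value 123
Minimum weight: 29 kg.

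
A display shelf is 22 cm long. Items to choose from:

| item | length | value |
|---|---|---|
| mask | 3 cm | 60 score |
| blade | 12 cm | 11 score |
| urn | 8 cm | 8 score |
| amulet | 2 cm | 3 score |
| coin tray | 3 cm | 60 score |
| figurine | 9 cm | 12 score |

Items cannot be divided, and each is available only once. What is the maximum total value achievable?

135 score

Check high-value combinations within 22 cm:
- mask+amulet+coin tray+figurine: length 3+2+3+9=17, value 60+3+60+12=135
- mask+blade+amulet+coin tray: length 3+12+2+3=20, value 60+11+3+60=134
- mask+coin tray+figurine: length 3+3+9=15, value 60+60+12=132
- mask+urn+amulet+coin tray: length 3+8+2+3=16, value 60+8+3+60=131
- mask+blade+coin tray: length 3+12+3=18, value 60+11+60=131
Best: 135 score.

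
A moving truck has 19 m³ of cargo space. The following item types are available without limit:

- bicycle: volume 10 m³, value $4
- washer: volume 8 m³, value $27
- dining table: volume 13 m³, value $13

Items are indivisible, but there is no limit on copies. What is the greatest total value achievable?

$54

Best value-per-unit is washer at 27/8, and filling with it alone uses volume 2×8=16. No mix of the others beats 2×27 = 54.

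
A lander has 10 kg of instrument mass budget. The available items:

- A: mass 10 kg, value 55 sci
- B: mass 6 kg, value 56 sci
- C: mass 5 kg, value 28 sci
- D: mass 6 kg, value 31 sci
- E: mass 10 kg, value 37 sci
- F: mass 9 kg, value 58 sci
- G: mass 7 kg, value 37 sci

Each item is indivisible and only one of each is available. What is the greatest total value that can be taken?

Check high-value combinations within 10 kg:
- F: mass 9, value 58
- B: mass 6, value 56
- A: mass 10, value 55
- G: mass 7, value 37
Best: 58 sci.

58 sci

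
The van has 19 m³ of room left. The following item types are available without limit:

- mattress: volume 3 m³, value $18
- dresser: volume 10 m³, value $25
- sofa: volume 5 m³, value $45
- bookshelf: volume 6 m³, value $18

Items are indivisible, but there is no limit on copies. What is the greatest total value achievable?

Best value-per-unit is sofa at 45/5; filling with it alone gives 3×45 = 135.
Optimal mix: 1×mattress + 3×sofa → volume 18, value 153.

$153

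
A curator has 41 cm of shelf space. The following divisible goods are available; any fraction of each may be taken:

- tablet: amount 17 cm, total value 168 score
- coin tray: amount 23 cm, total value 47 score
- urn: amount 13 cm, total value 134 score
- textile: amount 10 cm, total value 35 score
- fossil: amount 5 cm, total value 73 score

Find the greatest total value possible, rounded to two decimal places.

Take in order of value per unit:
- fossil (73/5 per unit): all 5 → value 73, running total 73.00
- urn (134/13 per unit): all 13 → value 134, running total 207.00
- tablet (168/17 per unit): all 17 → value 168, running total 375.00
- textile (35/10 per unit): 6 of 10 → value 6×35/10 = 21.0000, running total 396.00
Total 396.00.

396.00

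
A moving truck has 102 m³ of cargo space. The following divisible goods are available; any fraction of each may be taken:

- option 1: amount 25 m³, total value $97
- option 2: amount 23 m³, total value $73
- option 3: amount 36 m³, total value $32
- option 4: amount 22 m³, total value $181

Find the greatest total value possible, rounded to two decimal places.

Take in order of value per unit:
- option 4 (181/22 per unit): all 22 → value 181, running total 181.00
- option 1 (97/25 per unit): all 25 → value 97, running total 278.00
- option 2 (73/23 per unit): all 23 → value 73, running total 351.00
- option 3 (32/36 per unit): 32 of 36 → value 32×32/36 = 28.4444, running total 379.44
Total 379.44.

379.44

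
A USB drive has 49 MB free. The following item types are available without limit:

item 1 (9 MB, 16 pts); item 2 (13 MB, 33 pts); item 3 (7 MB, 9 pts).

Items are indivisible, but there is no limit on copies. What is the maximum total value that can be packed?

Best value-per-unit is item 2 at 33/13; filling with it alone gives 3×33 = 99.
Optimal mix: 1×item 1 + 3×item 2 → size 48, value 115.

115 pts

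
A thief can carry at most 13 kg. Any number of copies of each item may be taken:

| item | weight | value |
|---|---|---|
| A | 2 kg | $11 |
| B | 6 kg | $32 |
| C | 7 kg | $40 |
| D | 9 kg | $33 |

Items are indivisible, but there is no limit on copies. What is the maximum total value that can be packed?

$73

Best value-per-unit is C at 40/7; filling with it alone gives 1×40 = 40.
Optimal mix: 3×A + 1×C → weight 13, value 73.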